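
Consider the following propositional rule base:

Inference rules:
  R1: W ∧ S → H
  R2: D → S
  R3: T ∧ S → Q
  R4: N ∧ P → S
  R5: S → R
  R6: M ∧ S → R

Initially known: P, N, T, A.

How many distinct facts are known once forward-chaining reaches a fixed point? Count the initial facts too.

Round 1: R4 [N ∧ P → S]. Adds S.
Round 2: R3 [T ∧ S → Q]; R5 [S → R]. Adds Q, R.
Closure: {A, N, P, Q, R, S, T} — 7 facts.

7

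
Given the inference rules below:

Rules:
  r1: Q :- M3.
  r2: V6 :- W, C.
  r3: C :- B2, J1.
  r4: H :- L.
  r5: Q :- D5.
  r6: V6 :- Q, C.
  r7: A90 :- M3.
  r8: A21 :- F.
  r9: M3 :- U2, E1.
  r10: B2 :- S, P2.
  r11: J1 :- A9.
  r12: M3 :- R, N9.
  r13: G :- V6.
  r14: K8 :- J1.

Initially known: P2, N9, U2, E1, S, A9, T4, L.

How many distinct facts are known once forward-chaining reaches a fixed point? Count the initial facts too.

Round 1: r4 [H :- L.]; r9 [M3 :- U2, E1.]; r10 [B2 :- S, P2.]; r11 [J1 :- A9.]. Adds H, M3, B2, J1.
Round 2: r1 [Q :- M3.]; r3 [C :- B2, J1.]; r7 [A90 :- M3.]; r14 [K8 :- J1.]. Adds Q, C, A90, K8.
Round 3: r6 [V6 :- Q, C.]. Adds V6.
Round 4: r13 [G :- V6.]. Adds G.
Closure: {A9, A90, B2, C, E1, G, H, J1, K8, L, M3, N9, P2, Q, S, T4, U2, V6} — 18 facts.

18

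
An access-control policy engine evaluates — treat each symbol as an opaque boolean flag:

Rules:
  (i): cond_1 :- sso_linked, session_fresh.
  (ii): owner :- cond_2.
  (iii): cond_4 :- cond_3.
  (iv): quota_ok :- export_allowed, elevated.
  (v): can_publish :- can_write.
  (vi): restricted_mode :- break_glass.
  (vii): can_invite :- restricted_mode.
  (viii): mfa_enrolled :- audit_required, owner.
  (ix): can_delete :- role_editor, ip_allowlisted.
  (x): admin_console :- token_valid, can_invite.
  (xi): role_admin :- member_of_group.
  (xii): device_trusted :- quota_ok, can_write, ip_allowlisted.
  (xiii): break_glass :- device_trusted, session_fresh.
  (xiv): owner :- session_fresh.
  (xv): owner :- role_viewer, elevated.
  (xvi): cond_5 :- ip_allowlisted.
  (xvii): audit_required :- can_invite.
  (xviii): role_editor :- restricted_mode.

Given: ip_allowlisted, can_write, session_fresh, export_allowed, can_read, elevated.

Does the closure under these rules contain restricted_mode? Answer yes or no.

Round 1: (iv) [quota_ok :- export_allowed, elevated.]; (v) [can_publish :- can_write.]; (xiv) [owner :- session_fresh.]; (xvi) [cond_5 :- ip_allowlisted.]. Adds quota_ok, can_publish, owner, cond_5.
Round 2: (xii) [device_trusted :- quota_ok, can_write, ip_allowlisted.]. Adds device_trusted.
Round 3: (xiii) [break_glass :- device_trusted, session_fresh.]. Adds break_glass.
Round 4: (vi) [restricted_mode :- break_glass.]. Adds restricted_mode.
Round 5: (vii) [can_invite :- restricted_mode.]; (xviii) [role_editor :- restricted_mode.]. Adds can_invite, role_editor.
Round 6: (ix) [can_delete :- role_editor, ip_allowlisted.]; (xvii) [audit_required :- can_invite.]. Adds can_delete, audit_required.
Round 7: (viii) [mfa_enrolled :- audit_required, owner.]. Adds mfa_enrolled.
restricted_mode appears in round 4, so it is derivable.

yes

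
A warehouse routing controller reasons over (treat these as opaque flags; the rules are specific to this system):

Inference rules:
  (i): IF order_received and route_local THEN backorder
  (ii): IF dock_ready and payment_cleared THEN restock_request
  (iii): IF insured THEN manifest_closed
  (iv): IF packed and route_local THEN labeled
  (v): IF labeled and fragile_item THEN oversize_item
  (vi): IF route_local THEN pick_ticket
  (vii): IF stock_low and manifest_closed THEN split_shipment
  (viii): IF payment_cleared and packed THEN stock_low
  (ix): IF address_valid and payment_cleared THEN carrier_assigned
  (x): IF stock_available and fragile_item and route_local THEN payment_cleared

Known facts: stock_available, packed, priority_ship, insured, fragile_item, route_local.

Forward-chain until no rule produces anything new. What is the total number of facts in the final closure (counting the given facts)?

Round 1: (iii) [IF insured THEN manifest_closed]; (iv) [IF packed and route_local THEN labeled]; (vi) [IF route_local THEN pick_ticket]; (x) [IF stock_available and fragile_item and route_local THEN payment_cleared]. New: manifest_closed, labeled, pick_ticket, payment_cleared.
Round 2: (v) [IF labeled and fragile_item THEN oversize_item]; (viii) [IF payment_cleared and packed THEN stock_low]. New: oversize_item, stock_low.
Round 3: (vii) [IF stock_low and manifest_closed THEN split_shipment]. New: split_shipment.
Closure: {fragile_item, insured, labeled, manifest_closed, oversize_item, packed, payment_cleared, pick_ticket, priority_ship, route_local, split_shipment, stock_available, stock_low} — 13 facts.

13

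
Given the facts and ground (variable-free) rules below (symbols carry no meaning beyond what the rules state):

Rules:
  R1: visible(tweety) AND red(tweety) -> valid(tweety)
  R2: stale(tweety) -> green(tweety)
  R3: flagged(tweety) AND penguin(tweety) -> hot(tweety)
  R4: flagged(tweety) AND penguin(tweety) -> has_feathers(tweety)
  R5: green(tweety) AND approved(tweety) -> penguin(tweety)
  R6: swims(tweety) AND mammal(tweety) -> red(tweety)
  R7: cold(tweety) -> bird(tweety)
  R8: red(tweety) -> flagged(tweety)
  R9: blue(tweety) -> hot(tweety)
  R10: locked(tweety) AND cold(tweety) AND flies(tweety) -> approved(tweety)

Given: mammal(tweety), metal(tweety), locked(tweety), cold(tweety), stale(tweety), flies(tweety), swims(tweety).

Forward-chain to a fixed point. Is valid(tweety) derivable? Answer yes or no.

no

Round 1: R2 [stale(tweety) -> green(tweety)]; R6 [swims(tweety) AND mammal(tweety) -> red(tweety)]; R7 [cold(tweety) -> bird(tweety)]; R10 [locked(tweety) AND cold(tweety) AND flies(tweety) -> approved(tweety)]. Adds green(tweety), red(tweety), bird(tweety), approved(tweety).
Round 2: R5 [green(tweety) AND approved(tweety) -> penguin(tweety)]; R8 [red(tweety) -> flagged(tweety)]. Adds penguin(tweety), flagged(tweety).
Round 3: R3 [flagged(tweety) AND penguin(tweety) -> hot(tweety)]; R4 [flagged(tweety) AND penguin(tweety) -> has_feathers(tweety)]. Adds hot(tweety), has_feathers(tweety).
Fixed point reached. valid(tweety) is concluded only by R1; R1 needs visible(tweety) (never derived).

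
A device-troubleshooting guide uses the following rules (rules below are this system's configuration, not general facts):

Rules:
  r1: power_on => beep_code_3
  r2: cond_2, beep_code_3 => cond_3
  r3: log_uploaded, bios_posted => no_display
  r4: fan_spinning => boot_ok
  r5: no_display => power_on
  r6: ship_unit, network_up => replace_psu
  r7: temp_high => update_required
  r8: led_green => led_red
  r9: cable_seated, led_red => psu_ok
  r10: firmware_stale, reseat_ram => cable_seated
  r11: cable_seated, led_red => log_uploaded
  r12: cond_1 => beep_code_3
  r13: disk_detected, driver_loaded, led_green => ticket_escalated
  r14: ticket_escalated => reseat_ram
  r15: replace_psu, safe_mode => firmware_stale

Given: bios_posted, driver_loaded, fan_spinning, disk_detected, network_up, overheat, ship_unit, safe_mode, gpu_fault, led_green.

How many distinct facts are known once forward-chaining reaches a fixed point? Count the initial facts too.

Round 1 — r4, r6, r8, r13, derive boot_ok, replace_psu, led_red, ticket_escalated.
Round 2 — r14, r15, derive reseat_ram, firmware_stale.
Round 3 — r10, derive cable_seated.
Round 4 — r9, r11, derive psu_ok, log_uploaded.
Round 5 — r3, derive no_display.
Round 6 — r5, derive power_on.
Round 7 — r1, derive beep_code_3.
Closure: {beep_code_3, bios_posted, boot_ok, cable_seated, disk_detected, driver_loaded, fan_spinning, firmware_stale, gpu_fault, led_green, led_red, log_uploaded, network_up, no_display, overheat, power_on, psu_ok, replace_psu, reseat_ram, safe_mode, ship_unit, ticket_escalated} — 22 facts.

22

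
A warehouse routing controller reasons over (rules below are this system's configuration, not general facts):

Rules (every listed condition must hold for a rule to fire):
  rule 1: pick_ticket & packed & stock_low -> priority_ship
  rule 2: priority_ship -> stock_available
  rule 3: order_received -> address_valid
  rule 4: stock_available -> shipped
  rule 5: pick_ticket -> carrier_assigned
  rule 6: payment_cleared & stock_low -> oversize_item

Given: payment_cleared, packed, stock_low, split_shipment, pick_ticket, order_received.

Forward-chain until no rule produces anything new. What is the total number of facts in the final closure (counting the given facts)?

Round 1 — rule 1, rule 3, rule 5, rule 6, derive priority_ship, address_valid, carrier_assigned, oversize_item.
Round 2 — rule 2, derive stock_available.
Round 3 — rule 4, derive shipped.
Closure: {address_valid, carrier_assigned, order_received, oversize_item, packed, payment_cleared, pick_ticket, priority_ship, shipped, split_shipment, stock_available, stock_low} — 12 facts.

12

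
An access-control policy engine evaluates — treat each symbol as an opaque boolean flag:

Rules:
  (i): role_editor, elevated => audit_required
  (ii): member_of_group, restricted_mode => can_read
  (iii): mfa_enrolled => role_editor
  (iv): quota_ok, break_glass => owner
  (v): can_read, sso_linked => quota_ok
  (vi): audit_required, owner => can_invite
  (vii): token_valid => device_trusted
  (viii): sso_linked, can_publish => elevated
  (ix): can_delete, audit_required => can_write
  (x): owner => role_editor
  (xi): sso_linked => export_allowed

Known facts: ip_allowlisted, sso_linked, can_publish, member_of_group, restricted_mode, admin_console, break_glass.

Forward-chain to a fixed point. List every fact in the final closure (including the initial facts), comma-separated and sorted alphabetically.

admin_console, audit_required, break_glass, can_invite, can_publish, can_read, elevated, export_allowed, ip_allowlisted, member_of_group, owner, quota_ok, restricted_mode, role_editor, sso_linked

[1] (ii) [member_of_group, restricted_mode => can_read]; (viii) [sso_linked, can_publish => elevated]; (xi) [sso_linked => export_allowed]. ⇒ new: can_read, elevated, export_allowed.
[2] (v) [can_read, sso_linked => quota_ok]. ⇒ new: quota_ok.
[3] (iv) [quota_ok, break_glass => owner]. ⇒ new: owner.
[4] (x) [owner => role_editor]. ⇒ new: role_editor.
[5] (i) [role_editor, elevated => audit_required]. ⇒ new: audit_required.
[6] (vi) [audit_required, owner => can_invite]. ⇒ new: can_invite.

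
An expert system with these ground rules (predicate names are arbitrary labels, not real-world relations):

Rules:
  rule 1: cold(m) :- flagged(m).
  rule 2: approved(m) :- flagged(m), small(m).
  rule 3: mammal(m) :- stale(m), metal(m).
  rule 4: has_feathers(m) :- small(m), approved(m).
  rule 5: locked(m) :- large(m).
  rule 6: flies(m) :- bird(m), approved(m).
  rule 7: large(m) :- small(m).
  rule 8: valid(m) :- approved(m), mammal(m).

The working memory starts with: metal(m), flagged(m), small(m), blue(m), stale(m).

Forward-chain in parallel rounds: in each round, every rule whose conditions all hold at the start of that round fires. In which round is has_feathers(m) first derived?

2

Round 1: rule 1 [cold(m) :- flagged(m).]; rule 2 [approved(m) :- flagged(m), small(m).]; rule 3 [mammal(m) :- stale(m), metal(m).]; rule 7 [large(m) :- small(m).]. Adds cold(m), approved(m), mammal(m), large(m).
Round 2: rule 4 [has_feathers(m) :- small(m), approved(m).]; rule 5 [locked(m) :- large(m).]; rule 8 [valid(m) :- approved(m), mammal(m).]. Adds has_feathers(m), locked(m), valid(m).
has_feathers(m) first appears in round 2.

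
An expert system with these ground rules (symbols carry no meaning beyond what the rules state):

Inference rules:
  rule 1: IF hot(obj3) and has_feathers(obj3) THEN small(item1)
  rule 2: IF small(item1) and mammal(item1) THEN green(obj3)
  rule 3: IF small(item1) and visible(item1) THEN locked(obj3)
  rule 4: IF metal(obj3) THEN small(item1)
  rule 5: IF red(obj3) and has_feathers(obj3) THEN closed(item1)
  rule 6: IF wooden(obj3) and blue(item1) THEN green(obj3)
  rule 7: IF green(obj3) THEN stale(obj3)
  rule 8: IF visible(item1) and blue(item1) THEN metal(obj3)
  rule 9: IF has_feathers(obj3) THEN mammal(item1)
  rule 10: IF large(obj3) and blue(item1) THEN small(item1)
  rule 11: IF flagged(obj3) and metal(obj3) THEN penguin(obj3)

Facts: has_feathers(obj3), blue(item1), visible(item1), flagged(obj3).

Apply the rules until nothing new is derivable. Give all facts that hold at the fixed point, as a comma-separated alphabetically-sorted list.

Round 1: rule 8 [IF visible(item1) and blue(item1) THEN metal(obj3)]; rule 9 [IF has_feathers(obj3) THEN mammal(item1)]. New: metal(obj3), mammal(item1).
Round 2: rule 4 [IF metal(obj3) THEN small(item1)]; rule 11 [IF flagged(obj3) and metal(obj3) THEN penguin(obj3)]. New: small(item1), penguin(obj3).
Round 3: rule 2 [IF small(item1) and mammal(item1) THEN green(obj3)]; rule 3 [IF small(item1) and visible(item1) THEN locked(obj3)]. New: green(obj3), locked(obj3).
Round 4: rule 7 [IF green(obj3) THEN stale(obj3)]. New: stale(obj3).

blue(item1), flagged(obj3), green(obj3), has_feathers(obj3), locked(obj3), mammal(item1), metal(obj3), penguin(obj3), small(item1), stale(obj3), visible(item1)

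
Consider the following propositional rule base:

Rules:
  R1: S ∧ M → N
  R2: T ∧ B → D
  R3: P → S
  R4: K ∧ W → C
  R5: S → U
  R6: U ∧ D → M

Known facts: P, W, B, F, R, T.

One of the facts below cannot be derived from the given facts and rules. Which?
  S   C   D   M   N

C

Round 1 — R2, R3, derive D, S.
Round 2 — R5, derive U.
Round 3 — R6, derive M.
Round 4 — R1, derive N.
Derived: M (round 3), S (round 1), D (round 1), N (round 4). C never appears in any round.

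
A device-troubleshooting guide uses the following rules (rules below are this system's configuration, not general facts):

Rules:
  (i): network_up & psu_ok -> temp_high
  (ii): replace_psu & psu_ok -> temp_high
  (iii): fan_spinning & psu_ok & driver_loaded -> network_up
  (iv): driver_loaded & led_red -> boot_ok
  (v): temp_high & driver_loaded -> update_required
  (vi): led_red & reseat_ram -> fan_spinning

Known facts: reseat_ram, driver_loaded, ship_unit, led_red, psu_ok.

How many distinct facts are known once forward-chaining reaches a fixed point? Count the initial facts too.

10

Round 1 — (iv), (vi), derive boot_ok, fan_spinning.
Round 2 — (iii), derive network_up.
Round 3 — (i), derive temp_high.
Round 4 — (v), derive update_required.
Closure: {boot_ok, driver_loaded, fan_spinning, led_red, network_up, psu_ok, reseat_ram, ship_unit, temp_high, update_required} — 10 facts.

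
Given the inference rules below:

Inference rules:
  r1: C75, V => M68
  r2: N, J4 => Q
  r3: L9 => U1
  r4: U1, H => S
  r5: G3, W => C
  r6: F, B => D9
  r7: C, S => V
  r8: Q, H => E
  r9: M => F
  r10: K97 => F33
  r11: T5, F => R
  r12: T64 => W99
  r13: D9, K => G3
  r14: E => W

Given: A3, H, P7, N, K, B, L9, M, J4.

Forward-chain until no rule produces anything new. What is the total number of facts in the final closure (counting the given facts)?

19

Round 1 — r2, r3, r9, derive Q, U1, F.
Round 2 — r4, r6, r8, derive S, D9, E.
Round 3 — r13, r14, derive G3, W.
Round 4 — r5, derive C.
Round 5 — r7, derive V.
Closure: {A3, B, C, D9, E, F, G3, H, J4, K, L9, M, N, P7, Q, S, U1, V, W} — 19 facts.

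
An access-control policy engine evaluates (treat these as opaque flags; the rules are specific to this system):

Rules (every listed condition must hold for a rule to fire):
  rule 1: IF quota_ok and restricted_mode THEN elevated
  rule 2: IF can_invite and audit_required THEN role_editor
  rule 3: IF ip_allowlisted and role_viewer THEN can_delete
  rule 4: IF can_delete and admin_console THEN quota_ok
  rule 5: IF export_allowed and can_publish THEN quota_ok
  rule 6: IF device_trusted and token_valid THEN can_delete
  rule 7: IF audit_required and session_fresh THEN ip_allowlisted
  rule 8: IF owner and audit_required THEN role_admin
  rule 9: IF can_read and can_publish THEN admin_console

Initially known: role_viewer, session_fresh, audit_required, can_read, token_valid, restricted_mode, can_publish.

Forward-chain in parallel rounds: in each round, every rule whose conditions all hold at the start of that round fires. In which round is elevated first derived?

Round 1: rule 7 [IF audit_required and session_fresh THEN ip_allowlisted]; rule 9 [IF can_read and can_publish THEN admin_console]. New: ip_allowlisted, admin_console.
Round 2: rule 3 [IF ip_allowlisted and role_viewer THEN can_delete]. New: can_delete.
Round 3: rule 4 [IF can_delete and admin_console THEN quota_ok]. New: quota_ok.
Round 4: rule 1 [IF quota_ok and restricted_mode THEN elevated]. New: elevated.
elevated first appears in round 4.

4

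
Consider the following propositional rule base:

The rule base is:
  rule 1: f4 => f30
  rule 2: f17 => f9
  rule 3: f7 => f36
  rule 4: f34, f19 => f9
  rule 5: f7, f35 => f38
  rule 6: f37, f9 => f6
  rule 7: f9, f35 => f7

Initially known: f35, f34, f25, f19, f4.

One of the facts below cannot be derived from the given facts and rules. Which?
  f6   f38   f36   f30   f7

f6

Round 1 — rule 1, rule 4, derive f30, f9.
Round 2 — rule 7, derive f7.
Round 3 — rule 3, rule 5, derive f36, f38.
Derived: f7 (round 2), f36 (round 3), f30 (round 1), f38 (round 3). f6 never appears in any round.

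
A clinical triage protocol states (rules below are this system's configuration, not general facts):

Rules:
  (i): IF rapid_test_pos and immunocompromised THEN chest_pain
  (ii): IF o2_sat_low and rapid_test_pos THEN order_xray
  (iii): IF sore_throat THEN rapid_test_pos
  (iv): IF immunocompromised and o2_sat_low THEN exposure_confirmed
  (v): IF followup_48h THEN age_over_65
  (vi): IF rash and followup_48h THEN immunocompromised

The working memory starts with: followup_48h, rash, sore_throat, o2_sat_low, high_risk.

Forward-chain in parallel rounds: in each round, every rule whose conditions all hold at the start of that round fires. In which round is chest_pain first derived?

2

Round 1: (iii) [IF sore_throat THEN rapid_test_pos]; (v) [IF followup_48h THEN age_over_65]; (vi) [IF rash and followup_48h THEN immunocompromised]. Adds rapid_test_pos, age_over_65, immunocompromised.
Round 2: (i) [IF rapid_test_pos and immunocompromised THEN chest_pain]; (ii) [IF o2_sat_low and rapid_test_pos THEN order_xray]; (iv) [IF immunocompromised and o2_sat_low THEN exposure_confirmed]. Adds chest_pain, order_xray, exposure_confirmed.
chest_pain first appears in round 2.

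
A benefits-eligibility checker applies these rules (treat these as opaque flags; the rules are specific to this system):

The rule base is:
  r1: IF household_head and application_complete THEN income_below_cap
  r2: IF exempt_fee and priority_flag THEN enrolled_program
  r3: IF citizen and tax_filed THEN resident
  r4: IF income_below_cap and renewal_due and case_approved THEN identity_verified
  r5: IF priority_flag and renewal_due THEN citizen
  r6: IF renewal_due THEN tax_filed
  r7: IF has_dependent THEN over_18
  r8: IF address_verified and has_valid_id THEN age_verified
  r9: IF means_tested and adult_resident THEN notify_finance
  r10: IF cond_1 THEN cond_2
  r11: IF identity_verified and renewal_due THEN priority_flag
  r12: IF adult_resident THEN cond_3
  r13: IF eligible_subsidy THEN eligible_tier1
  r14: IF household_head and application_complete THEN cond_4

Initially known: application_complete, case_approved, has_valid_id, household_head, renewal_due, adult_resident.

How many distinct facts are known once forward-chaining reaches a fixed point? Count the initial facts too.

Round 1 fires r1, r6, r12, r14, giving income_below_cap, tax_filed, cond_3, cond_4.
Round 2 fires r4, giving identity_verified.
Round 3 fires r11, giving priority_flag.
Round 4 fires r5, giving citizen.
Round 5 fires r3, giving resident.
Closure: {adult_resident, application_complete, case_approved, citizen, cond_3, cond_4, has_valid_id, household_head, identity_verified, income_below_cap, priority_flag, renewal_due, resident, tax_filed} — 14 facts.

14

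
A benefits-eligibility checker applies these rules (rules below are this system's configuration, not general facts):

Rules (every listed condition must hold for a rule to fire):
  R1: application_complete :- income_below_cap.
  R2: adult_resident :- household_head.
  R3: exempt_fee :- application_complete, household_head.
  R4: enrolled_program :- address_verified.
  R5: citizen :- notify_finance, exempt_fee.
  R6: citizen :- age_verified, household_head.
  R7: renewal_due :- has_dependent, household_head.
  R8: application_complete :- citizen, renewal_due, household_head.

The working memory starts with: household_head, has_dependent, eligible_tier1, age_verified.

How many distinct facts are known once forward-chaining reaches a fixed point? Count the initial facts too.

Round 1 — R2, R6, R7, derive adult_resident, citizen, renewal_due.
Round 2 — R8, derive application_complete.
Round 3 — R3, derive exempt_fee.
Closure: {adult_resident, age_verified, application_complete, citizen, eligible_tier1, exempt_fee, has_dependent, household_head, renewal_due} — 9 facts.

9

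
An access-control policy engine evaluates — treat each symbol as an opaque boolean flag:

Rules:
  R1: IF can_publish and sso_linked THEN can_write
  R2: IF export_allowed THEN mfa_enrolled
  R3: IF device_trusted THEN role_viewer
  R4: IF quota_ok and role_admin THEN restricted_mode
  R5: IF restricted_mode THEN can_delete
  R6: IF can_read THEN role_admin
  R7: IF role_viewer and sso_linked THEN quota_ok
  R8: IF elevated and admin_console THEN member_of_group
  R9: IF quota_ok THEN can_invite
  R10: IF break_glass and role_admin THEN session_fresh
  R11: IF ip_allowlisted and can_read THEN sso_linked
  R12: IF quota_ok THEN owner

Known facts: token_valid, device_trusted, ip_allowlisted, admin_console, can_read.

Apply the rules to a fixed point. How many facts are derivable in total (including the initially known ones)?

Round 1: R3 [IF device_trusted THEN role_viewer]; R6 [IF can_read THEN role_admin]; R11 [IF ip_allowlisted and can_read THEN sso_linked]. New: role_viewer, role_admin, sso_linked.
Round 2: R7 [IF role_viewer and sso_linked THEN quota_ok]. New: quota_ok.
Round 3: R4 [IF quota_ok and role_admin THEN restricted_mode]; R9 [IF quota_ok THEN can_invite]; R12 [IF quota_ok THEN owner]. New: restricted_mode, can_invite, owner.
Round 4: R5 [IF restricted_mode THEN can_delete]. New: can_delete.
Closure: {admin_console, can_delete, can_invite, can_read, device_trusted, ip_allowlisted, owner, quota_ok, restricted_mode, role_admin, role_viewer, sso_linked, token_valid} — 13 facts.

13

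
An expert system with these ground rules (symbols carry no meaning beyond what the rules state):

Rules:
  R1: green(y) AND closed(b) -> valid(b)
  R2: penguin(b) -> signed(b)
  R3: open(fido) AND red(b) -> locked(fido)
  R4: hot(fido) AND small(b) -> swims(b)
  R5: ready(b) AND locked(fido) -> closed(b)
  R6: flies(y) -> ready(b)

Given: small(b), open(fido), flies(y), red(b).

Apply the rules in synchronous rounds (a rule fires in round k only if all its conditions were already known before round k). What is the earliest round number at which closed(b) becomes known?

2

Round 1 fires R3, R6, giving locked(fido), ready(b).
Round 2 fires R5, giving closed(b).
closed(b) first appears in round 2.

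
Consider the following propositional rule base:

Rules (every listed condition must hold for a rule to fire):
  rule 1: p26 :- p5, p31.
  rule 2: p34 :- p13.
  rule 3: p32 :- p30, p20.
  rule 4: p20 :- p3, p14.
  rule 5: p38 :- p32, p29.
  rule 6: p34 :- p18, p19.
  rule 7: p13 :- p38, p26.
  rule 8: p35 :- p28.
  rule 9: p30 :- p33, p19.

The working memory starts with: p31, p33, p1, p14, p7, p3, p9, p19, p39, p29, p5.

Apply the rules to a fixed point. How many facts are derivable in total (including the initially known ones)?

Round 1 — rule 1, rule 4, rule 9, derive p26, p20, p30.
Round 2 — rule 3, derive p32.
Round 3 — rule 5, derive p38.
Round 4 — rule 7, derive p13.
Round 5 — rule 2, derive p34.
Closure: {p1, p13, p14, p19, p20, p26, p29, p3, p30, p31, p32, p33, p34, p38, p39, p5, p7, p9} — 18 facts.

18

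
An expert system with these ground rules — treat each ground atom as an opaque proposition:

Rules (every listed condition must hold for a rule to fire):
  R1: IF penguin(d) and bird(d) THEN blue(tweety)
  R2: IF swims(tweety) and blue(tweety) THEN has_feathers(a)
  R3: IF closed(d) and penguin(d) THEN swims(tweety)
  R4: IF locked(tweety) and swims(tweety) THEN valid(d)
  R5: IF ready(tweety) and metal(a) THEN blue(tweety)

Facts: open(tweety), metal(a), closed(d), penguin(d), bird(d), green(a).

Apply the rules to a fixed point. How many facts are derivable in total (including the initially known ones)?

[1] R1 [IF penguin(d) and bird(d) THEN blue(tweety)]; R3 [IF closed(d) and penguin(d) THEN swims(tweety)]. ⇒ new: blue(tweety), swims(tweety).
[2] R2 [IF swims(tweety) and blue(tweety) THEN has_feathers(a)]. ⇒ new: has_feathers(a).
Closure: {bird(d), blue(tweety), closed(d), green(a), has_feathers(a), metal(a), open(tweety), penguin(d), swims(tweety)} — 9 facts.

9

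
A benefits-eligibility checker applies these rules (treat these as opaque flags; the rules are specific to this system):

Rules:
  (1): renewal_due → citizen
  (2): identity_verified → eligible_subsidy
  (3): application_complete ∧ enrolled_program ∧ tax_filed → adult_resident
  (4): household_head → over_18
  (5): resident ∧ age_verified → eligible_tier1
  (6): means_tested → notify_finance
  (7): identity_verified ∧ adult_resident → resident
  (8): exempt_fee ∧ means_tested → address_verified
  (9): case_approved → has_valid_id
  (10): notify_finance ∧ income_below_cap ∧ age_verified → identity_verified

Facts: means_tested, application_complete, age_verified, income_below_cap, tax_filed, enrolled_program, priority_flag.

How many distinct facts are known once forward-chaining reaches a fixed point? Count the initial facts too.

Round 1: (3) [application_complete ∧ enrolled_program ∧ tax_filed → adult_resident]; (6) [means_tested → notify_finance]. Adds adult_resident, notify_finance.
Round 2: (10) [notify_finance ∧ income_below_cap ∧ age_verified → identity_verified]. Adds identity_verified.
Round 3: (2) [identity_verified → eligible_subsidy]; (7) [identity_verified ∧ adult_resident → resident]. Adds eligible_subsidy, resident.
Round 4: (5) [resident ∧ age_verified → eligible_tier1]. Adds eligible_tier1.
Closure: {adult_resident, age_verified, application_complete, eligible_subsidy, eligible_tier1, enrolled_program, identity_verified, income_below_cap, means_tested, notify_finance, priority_flag, resident, tax_filed} — 13 facts.

13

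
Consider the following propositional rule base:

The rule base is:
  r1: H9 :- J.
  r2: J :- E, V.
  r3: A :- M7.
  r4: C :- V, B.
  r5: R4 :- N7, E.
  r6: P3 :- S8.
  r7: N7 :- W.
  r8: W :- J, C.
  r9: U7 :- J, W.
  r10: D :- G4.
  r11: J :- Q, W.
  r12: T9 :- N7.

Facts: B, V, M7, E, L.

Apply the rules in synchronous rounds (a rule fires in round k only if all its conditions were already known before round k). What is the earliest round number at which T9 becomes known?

4

Round 1 fires r2, r3, r4, giving J, A, C.
Round 2 fires r1, r8, giving H9, W.
Round 3 fires r7, r9, giving N7, U7.
Round 4 fires r5, r12, giving R4, T9.
T9 first appears in round 4.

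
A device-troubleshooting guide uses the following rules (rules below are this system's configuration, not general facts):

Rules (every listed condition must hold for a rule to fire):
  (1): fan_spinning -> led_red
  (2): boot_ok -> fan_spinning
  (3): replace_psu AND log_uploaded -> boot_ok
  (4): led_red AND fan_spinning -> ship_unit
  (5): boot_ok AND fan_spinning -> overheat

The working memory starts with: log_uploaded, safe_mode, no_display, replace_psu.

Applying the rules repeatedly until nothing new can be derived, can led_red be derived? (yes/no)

yes

Round 1: (3) [replace_psu AND log_uploaded -> boot_ok]. New: boot_ok.
Round 2: (2) [boot_ok -> fan_spinning]. New: fan_spinning.
Round 3: (1) [fan_spinning -> led_red]; (5) [boot_ok AND fan_spinning -> overheat]. New: led_red, overheat.
Round 4: (4) [led_red AND fan_spinning -> ship_unit]. New: ship_unit.
led_red appears in round 3, so it is derivable.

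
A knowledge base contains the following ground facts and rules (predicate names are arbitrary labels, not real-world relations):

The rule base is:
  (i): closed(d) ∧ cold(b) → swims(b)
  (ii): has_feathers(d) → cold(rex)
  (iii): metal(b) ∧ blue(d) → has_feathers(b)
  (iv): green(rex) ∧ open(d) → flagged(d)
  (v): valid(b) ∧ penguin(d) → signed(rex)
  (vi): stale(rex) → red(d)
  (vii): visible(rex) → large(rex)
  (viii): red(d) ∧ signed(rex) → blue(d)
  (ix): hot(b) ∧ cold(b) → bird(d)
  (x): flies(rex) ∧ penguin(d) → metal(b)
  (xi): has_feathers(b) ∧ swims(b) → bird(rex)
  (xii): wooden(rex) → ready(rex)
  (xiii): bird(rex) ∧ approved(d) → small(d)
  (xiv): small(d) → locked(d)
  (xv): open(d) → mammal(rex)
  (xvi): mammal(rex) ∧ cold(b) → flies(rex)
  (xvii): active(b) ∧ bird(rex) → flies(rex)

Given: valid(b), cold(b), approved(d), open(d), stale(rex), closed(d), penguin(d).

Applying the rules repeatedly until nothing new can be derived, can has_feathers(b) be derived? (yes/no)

Round 1 — (i), (v), (vi), (xv), derive swims(b), signed(rex), red(d), mammal(rex).
Round 2 — (viii), (xvi), derive blue(d), flies(rex).
Round 3 — (x), derive metal(b).
Round 4 — (iii), derive has_feathers(b).
Round 5 — (xi), derive bird(rex).
Round 6 — (xiii), derive small(d).
Round 7 — (xiv), derive locked(d).
has_feathers(b) appears in round 4, so it is derivable.

yes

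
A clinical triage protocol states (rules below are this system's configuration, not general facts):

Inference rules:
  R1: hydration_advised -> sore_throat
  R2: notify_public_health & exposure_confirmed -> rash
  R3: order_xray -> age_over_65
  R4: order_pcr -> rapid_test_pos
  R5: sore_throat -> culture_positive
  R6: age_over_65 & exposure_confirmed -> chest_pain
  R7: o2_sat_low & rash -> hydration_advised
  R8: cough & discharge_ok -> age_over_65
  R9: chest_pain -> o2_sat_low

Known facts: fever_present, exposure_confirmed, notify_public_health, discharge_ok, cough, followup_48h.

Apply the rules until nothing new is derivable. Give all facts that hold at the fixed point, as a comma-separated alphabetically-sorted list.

age_over_65, chest_pain, cough, culture_positive, discharge_ok, exposure_confirmed, fever_present, followup_48h, hydration_advised, notify_public_health, o2_sat_low, rash, sore_throat

Round 1: R2 [notify_public_health & exposure_confirmed -> rash]; R8 [cough & discharge_ok -> age_over_65]. Adds rash, age_over_65.
Round 2: R6 [age_over_65 & exposure_confirmed -> chest_pain]. Adds chest_pain.
Round 3: R9 [chest_pain -> o2_sat_low]. Adds o2_sat_low.
Round 4: R7 [o2_sat_low & rash -> hydration_advised]. Adds hydration_advised.
Round 5: R1 [hydration_advised -> sore_throat]. Adds sore_throat.
Round 6: R5 [sore_throat -> culture_positive]. Adds culture_positive.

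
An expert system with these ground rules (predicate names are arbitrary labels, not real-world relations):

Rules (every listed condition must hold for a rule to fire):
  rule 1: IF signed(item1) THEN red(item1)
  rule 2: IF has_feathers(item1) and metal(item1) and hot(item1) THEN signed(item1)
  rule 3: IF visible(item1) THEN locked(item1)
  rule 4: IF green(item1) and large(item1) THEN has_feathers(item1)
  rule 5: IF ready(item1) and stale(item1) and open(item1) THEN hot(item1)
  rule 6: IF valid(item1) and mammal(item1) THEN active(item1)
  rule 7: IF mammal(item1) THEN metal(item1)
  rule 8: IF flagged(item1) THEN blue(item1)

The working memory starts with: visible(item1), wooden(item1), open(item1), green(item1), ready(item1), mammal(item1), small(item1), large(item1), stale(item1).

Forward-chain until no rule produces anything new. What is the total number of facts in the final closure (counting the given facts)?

[1] rule 3 [IF visible(item1) THEN locked(item1)]; rule 4 [IF green(item1) and large(item1) THEN has_feathers(item1)]; rule 5 [IF ready(item1) and stale(item1) and open(item1) THEN hot(item1)]; rule 7 [IF mammal(item1) THEN metal(item1)]. ⇒ new: locked(item1), has_feathers(item1), hot(item1), metal(item1).
[2] rule 2 [IF has_feathers(item1) and metal(item1) and hot(item1) THEN signed(item1)]. ⇒ new: signed(item1).
[3] rule 1 [IF signed(item1) THEN red(item1)]. ⇒ new: red(item1).
Closure: {green(item1), has_feathers(item1), hot(item1), large(item1), locked(item1), mammal(item1), metal(item1), open(item1), ready(item1), red(item1), signed(item1), small(item1), stale(item1), visible(item1), wooden(item1)} — 15 facts.

15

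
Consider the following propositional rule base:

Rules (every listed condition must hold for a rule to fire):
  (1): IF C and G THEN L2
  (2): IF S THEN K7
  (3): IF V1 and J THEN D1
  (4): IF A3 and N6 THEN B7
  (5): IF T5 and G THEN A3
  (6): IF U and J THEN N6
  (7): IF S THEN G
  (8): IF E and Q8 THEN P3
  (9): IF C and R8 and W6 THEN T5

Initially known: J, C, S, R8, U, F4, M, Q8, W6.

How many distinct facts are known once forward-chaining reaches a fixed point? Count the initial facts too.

Round 1 — (2), (6), (7), (9), derive K7, N6, G, T5.
Round 2 — (1), (5), derive L2, A3.
Round 3 — (4), derive B7.
Closure: {A3, B7, C, F4, G, J, K7, L2, M, N6, Q8, R8, S, T5, U, W6} — 16 facts.

16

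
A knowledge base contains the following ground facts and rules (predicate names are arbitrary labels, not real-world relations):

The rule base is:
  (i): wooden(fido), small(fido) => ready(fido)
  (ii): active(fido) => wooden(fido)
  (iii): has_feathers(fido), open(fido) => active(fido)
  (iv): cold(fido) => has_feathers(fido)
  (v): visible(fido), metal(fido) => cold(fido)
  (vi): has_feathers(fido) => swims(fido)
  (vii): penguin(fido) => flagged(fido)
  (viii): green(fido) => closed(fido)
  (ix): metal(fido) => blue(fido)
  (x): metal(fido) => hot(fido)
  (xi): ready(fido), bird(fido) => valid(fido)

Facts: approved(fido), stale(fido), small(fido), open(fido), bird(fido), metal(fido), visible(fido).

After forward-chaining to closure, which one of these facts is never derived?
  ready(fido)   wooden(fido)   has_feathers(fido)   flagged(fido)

flagged(fido)

Round 1 — (v), (ix), (x), derive cold(fido), blue(fido), hot(fido).
Round 2 — (iv), derive has_feathers(fido).
Round 3 — (iii), (vi), derive active(fido), swims(fido).
Round 4 — (ii), derive wooden(fido).
Round 5 — (i), derive ready(fido).
Round 6 — (xi), derive valid(fido).
Derived: ready(fido) (round 5), wooden(fido) (round 4), has_feathers(fido) (round 2). flagged(fido) never appears in any round.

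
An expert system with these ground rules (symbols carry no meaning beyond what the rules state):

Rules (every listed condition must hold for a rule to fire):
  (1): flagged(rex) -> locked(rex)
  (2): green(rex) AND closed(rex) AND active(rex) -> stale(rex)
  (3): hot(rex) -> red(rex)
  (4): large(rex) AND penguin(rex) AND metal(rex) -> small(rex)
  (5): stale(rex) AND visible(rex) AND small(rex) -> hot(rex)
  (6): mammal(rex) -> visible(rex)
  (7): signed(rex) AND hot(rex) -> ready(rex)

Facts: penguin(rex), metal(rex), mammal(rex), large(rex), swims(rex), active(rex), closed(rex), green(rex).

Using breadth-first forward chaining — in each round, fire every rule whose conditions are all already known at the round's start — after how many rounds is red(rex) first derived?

3

Round 1: (2) [green(rex) AND closed(rex) AND active(rex) -> stale(rex)]; (4) [large(rex) AND penguin(rex) AND metal(rex) -> small(rex)]; (6) [mammal(rex) -> visible(rex)]. Adds stale(rex), small(rex), visible(rex).
Round 2: (5) [stale(rex) AND visible(rex) AND small(rex) -> hot(rex)]. Adds hot(rex).
Round 3: (3) [hot(rex) -> red(rex)]. Adds red(rex).
red(rex) first appears in round 3.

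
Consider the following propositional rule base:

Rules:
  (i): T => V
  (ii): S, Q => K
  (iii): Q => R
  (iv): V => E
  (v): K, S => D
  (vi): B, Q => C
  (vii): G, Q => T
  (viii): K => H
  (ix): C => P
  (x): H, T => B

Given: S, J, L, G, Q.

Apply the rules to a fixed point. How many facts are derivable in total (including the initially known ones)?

Round 1 — (ii), (iii), (vii), derive K, R, T.
Round 2 — (i), (v), (viii), derive V, D, H.
Round 3 — (iv), (x), derive E, B.
Round 4 — (vi), derive C.
Round 5 — (ix), derive P.
Closure: {B, C, D, E, G, H, J, K, L, P, Q, R, S, T, V} — 15 facts.

15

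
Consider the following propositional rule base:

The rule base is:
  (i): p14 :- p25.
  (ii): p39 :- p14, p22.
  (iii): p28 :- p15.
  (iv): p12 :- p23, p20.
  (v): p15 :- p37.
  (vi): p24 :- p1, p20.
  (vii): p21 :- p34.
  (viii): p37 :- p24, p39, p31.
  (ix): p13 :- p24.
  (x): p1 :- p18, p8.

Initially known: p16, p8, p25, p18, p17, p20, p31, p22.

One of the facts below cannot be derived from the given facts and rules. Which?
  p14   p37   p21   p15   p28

[1] (i) [p14 :- p25.]; (x) [p1 :- p18, p8.]. ⇒ new: p14, p1.
[2] (ii) [p39 :- p14, p22.]; (vi) [p24 :- p1, p20.]. ⇒ new: p39, p24.
[3] (viii) [p37 :- p24, p39, p31.]; (ix) [p13 :- p24.]. ⇒ new: p37, p13.
[4] (v) [p15 :- p37.]. ⇒ new: p15.
[5] (iii) [p28 :- p15.]. ⇒ new: p28.
Derived: p37 (round 3), p28 (round 5), p14 (round 1), p15 (round 4). p21 never appears in any round.

p21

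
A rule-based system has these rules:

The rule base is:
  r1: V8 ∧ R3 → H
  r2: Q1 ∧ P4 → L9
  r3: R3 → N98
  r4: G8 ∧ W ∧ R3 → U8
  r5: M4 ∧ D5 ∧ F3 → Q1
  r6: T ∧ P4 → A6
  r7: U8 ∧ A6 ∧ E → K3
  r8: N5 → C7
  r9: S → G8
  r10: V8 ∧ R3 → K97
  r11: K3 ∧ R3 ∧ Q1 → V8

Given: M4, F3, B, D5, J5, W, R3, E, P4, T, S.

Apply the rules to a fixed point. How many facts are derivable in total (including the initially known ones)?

Round 1: r3 [R3 → N98]; r5 [M4 ∧ D5 ∧ F3 → Q1]; r6 [T ∧ P4 → A6]; r9 [S → G8]. New: N98, Q1, A6, G8.
Round 2: r2 [Q1 ∧ P4 → L9]; r4 [G8 ∧ W ∧ R3 → U8]. New: L9, U8.
Round 3: r7 [U8 ∧ A6 ∧ E → K3]. New: K3.
Round 4: r11 [K3 ∧ R3 ∧ Q1 → V8]. New: V8.
Round 5: r1 [V8 ∧ R3 → H]; r10 [V8 ∧ R3 → K97]. New: H, K97.
Closure: {A6, B, D5, E, F3, G8, H, J5, K3, K97, L9, M4, N98, P4, Q1, R3, S, T, U8, V8, W} — 21 facts.

21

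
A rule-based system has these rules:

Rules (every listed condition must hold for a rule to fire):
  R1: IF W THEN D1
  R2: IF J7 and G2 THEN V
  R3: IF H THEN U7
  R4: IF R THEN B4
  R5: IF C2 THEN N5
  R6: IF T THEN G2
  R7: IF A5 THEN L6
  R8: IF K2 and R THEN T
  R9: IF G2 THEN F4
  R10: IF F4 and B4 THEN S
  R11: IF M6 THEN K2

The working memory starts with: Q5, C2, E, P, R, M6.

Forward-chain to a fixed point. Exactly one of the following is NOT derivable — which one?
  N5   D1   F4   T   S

Round 1 fires R4, R5, R11, giving B4, N5, K2.
Round 2 fires R8, giving T.
Round 3 fires R6, giving G2.
Round 4 fires R9, giving F4.
Round 5 fires R10, giving S.
Derived: S (round 5), F4 (round 4), N5 (round 1), T (round 2). D1 never appears in any round.

D1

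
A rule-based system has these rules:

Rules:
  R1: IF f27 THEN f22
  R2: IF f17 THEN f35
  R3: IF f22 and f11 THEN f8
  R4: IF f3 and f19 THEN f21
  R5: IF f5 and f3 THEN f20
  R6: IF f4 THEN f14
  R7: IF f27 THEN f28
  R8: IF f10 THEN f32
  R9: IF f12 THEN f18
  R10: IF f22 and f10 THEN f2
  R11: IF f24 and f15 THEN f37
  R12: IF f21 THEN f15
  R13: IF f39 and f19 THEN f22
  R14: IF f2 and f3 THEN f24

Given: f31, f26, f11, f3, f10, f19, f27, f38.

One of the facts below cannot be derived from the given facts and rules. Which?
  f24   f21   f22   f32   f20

Round 1 fires R1, R4, R7, R8, giving f22, f21, f28, f32.
Round 2 fires R3, R10, R12, giving f8, f2, f15.
Round 3 fires R14, giving f24.
Round 4 fires R11, giving f37.
Derived: f21 (round 1), f22 (round 1), f24 (round 3), f32 (round 1). f20 never appears in any round.

f20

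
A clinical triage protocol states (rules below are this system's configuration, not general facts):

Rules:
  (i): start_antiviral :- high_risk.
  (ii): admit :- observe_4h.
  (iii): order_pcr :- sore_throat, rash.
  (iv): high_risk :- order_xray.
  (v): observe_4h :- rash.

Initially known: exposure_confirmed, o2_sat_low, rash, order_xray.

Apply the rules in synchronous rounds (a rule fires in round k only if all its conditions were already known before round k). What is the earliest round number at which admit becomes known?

[1] (iv) [high_risk :- order_xray.]; (v) [observe_4h :- rash.]. ⇒ new: high_risk, observe_4h.
[2] (i) [start_antiviral :- high_risk.]; (ii) [admit :- observe_4h.]. ⇒ new: start_antiviral, admit.
admit first appears in round 2.

2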